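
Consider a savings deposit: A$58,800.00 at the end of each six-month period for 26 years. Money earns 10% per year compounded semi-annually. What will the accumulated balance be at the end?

A$13,691,942.52

This is an ordinary annuity: 52 deposits of A$58,800.00 at the end of each six-month period.
Periodic rate r = 0.1/2 per half-year; n is counted in half-years.
FV = PMT × [((1+r)^n − 1)/r] = 58,800 × [(1+r)^52 − 1] / r = A$13,691,942.52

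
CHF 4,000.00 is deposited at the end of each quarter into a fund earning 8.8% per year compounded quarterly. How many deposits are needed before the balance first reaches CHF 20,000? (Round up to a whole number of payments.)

5 payments

Periodic rate r = 0.088/4 per quarter; n is counted in quarters.
Ordinary annuity FV: 20,000 = 4,000 × [((1+r)^n − 1)/r].
(1+r)^n = 1 + 20,000 × r / 4,000, so n = ln(1 + 20,000·r/4,000) / ln(1+r) = 4.80.
Round up to a whole number of payments: n = 5.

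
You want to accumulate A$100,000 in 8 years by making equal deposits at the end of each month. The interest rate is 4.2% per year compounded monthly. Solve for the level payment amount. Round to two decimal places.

A$878.25

Level ordinary annuity; solve FV = PMT × [((1+r)^n − 1)/r] for PMT.
Periodic rate r = 0.042/12 per month; n is counted in months.
With n = 96: PMT = 100,000 / ([((1+r)^n − 1)/r]) = A$878.25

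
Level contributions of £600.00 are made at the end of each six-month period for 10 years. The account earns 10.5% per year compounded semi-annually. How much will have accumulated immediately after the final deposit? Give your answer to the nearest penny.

This is an ordinary annuity: 20 deposits of £600.00 at the end of each six-month period.
Periodic rate r = 0.105/2 per half-year; n is counted in half-years.
FV = PMT × [((1+r)^n − 1)/r] = 600 × [(1+r)^20 − 1] / r = £20,371.94

£20,371.94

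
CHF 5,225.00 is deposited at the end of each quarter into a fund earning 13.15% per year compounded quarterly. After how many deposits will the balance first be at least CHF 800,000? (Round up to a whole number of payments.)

56 payments

Periodic rate r = 0.1315/4 per quarter; n is counted in quarters.
Ordinary annuity FV: 800,000 = 5,225 × [((1+r)^n − 1)/r].
(1+r)^n = 1 + 800,000 × r / 5,225, so n = ln(1 + 800,000·r/5,225) / ln(1+r) = 55.57.
Round up to a whole number of payments: n = 56.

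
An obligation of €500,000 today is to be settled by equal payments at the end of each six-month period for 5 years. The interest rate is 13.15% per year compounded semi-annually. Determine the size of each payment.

Level ordinary annuity; solve PV = PMT × [(1 − (1+r)^−n)/r] for PMT.
Periodic rate r = 0.1315/2 per half-year; n is counted in half-years.
With n = 10: PMT = 500,000 / ([(1 − (1+r)^−n)/r]) = €69,796.66

€69,796.66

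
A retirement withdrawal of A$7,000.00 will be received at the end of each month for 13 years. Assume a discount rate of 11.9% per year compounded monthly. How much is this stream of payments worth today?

This is an ordinary annuity: 156 payments of A$7,000.00 at the end of each month.
Periodic rate r = 0.119/12 per month; n is counted in months.
PV = PMT × [(1 − (1+r)^−n)/r] = 7,000 × [1 − (1+r)^−156] / r = A$554,460.63

A$554,460.63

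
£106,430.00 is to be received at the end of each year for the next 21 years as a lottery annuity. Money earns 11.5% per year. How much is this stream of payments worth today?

£831,377.31

This is an ordinary annuity: 21 payments of £106,430.00 at the end of each year.
Periodic rate r = 0.115 per year.
PV = PMT × [(1 − (1+r)^−n)/r] = 106,430 × [1 − (1+r)^−21] / r = £831,377.31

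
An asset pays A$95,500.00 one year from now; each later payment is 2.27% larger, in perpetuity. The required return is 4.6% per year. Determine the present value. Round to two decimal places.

Periodic rate r = 0.046 per year.
Growing perpetuity (Gordon): PV = PMT₁ / (r − g) = 95,500 / (r − 0.0227) = A$4,098,712.45.

A$4,098,712.45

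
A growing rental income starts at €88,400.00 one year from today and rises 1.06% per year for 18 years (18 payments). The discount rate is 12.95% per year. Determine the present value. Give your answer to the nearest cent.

Periodic rate r = 0.1295 per year.
Growing ordinary annuity: PV = PMT₁ × [1 − ((1+g)/(1+r))^n] / (r − g) = 88,400 × [1 − ((1+0.0106)/(1+r))^18] / (r − 0.0106) = €643,079.20.

€643,079.20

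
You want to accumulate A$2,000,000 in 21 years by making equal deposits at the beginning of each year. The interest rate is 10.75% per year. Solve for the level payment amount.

Level annuity due; solve FV = PMT × [((1+r)^n − 1)/r] × (1+r) for PMT.
Periodic rate r = 0.1075 per year.
With n = 21: PMT = 2,000,000 / ([((1+r)^n − 1)/r] × (1+r)) = A$25,762.89

A$25,762.89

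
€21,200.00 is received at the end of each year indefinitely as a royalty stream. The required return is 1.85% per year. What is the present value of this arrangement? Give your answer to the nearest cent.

Periodic rate r = 0.0185 per year.
Level perpetuity: PV = PMT / r = 21,200 / (0.0185) = €1,145,945.95.

€1,145,945.95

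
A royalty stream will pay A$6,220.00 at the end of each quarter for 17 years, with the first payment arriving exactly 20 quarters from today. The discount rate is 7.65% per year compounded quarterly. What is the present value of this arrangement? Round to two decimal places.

A$164,342.21

Ordinary annuity of 68 payments, first payment at period 20.
Periodic rate r = 0.0765/4 per quarter; n is counted in quarters.
The ordinary-annuity PV formula values the stream one period before the first payment (period 19); discount that back 19 periods:
PV₀ = 6,220 × [1 − (1+r)^−68] / r × (1+r)^−19 = A$164,342.21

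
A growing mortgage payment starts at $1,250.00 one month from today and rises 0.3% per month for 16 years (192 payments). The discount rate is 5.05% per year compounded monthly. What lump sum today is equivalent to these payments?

Periodic rate r = 0.0505/12 per month; n is counted in months.
Growing ordinary annuity: PV = PMT₁ × [1 − ((1+g)/(1+r))^n] / (r − g) = 1,250 × [1 − ((1+0.003)/(1+r))^192] / (r − 0.003) = $213,509.97.

$213,509.97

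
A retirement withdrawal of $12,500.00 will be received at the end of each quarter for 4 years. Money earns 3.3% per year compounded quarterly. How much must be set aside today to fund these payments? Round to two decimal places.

This is an ordinary annuity: 16 payments of $12,500.00 at the end of each quarter.
Periodic rate r = 0.033/4 per quarter; n is counted in quarters.
PV = PMT × [(1 − (1+r)^−n)/r] = 12,500 × [1 − (1+r)^−16] / r = $186,642.90

$186,642.90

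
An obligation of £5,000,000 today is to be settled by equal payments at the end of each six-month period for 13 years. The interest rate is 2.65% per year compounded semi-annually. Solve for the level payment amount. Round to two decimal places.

Level ordinary annuity; solve PV = PMT × [(1 − (1+r)^−n)/r] for PMT.
Periodic rate r = 0.0265/2 per half-year; n is counted in half-years.
With n = 26: PMT = 5,000,000 / ([(1 − (1+r)^−n)/r]) = £228,589.69

£228,589.69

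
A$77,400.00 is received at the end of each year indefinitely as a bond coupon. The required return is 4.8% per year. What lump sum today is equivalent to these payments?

Periodic rate r = 0.048 per year.
Level perpetuity: PV = PMT / r = 77,400 / (0.048) = A$1,612,500.00.

A$1,612,500.00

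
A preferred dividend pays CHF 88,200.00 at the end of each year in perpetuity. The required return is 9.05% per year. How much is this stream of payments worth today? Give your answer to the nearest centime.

Periodic rate r = 0.0905 per year.
Level perpetuity: PV = PMT / r = 88,200 / (0.0905) = CHF 974,585.64.

CHF 974,585.64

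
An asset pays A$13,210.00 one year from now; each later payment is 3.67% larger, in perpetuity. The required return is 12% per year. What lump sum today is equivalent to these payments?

Periodic rate r = 0.12 per year.
Growing perpetuity (Gordon): PV = PMT₁ / (r − g) = 13,210 / (r − 0.0367) = A$158,583.43.

A$158,583.43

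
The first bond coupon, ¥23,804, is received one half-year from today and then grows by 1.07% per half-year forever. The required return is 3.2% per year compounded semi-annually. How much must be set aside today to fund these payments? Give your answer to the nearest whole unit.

¥4,491,321

Periodic rate r = 0.032/2 per half-year.
Growing perpetuity (Gordon): PV = PMT₁ / (r − g) = 23,804 / (r − 0.0107) = ¥4,491,321.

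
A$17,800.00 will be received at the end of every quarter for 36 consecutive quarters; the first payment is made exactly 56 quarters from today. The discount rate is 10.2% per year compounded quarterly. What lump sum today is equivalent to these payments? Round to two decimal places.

Ordinary annuity of 36 payments, first payment at period 56.
Periodic rate r = 0.102/4 per quarter; n is counted in quarters.
The ordinary-annuity PV formula values the stream one period before the first payment (period 55); discount that back 55 periods:
PV₀ = 17,800 × [1 − (1+r)^−36] / r × (1+r)^−55 = A$104,161.87

A$104,161.87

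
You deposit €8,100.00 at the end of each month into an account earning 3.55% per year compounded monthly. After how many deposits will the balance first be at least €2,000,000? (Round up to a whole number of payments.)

Periodic rate r = 0.0355/12 per month; n is counted in months.
Ordinary annuity FV: 2,000,000 = 8,100 × [((1+r)^n − 1)/r].
(1+r)^n = 1 + 2,000,000 × r / 8,100, so n = ln(1 + 2,000,000·r/8,100) / ln(1+r) = 185.64.
Round up to a whole number of payments: n = 186.

186 payments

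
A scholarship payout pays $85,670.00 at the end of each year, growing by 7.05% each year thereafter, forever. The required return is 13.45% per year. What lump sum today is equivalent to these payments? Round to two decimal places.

Periodic rate r = 0.1345 per year.
Growing perpetuity (Gordon): PV = PMT₁ / (r − g) = 85,670 / (r − 0.0705) = $1,338,593.75.

$1,338,593.75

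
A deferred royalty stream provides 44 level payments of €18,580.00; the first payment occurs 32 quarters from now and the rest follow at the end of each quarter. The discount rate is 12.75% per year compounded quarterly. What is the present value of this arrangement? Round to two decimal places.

€164,964.76

Ordinary annuity of 44 payments, first payment at period 32.
Periodic rate r = 0.1275/4 per quarter; n is counted in quarters.
The ordinary-annuity PV formula values the stream one period before the first payment (period 31); discount that back 31 periods:
PV₀ = 18,580 × [1 − (1+r)^−44] / r × (1+r)^−31 = €164,964.76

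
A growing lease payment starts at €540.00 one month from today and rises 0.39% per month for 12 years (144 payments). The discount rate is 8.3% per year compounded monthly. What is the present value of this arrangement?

Periodic rate r = 0.083/12 per month; n is counted in months.
Growing ordinary annuity: PV = PMT₁ × [1 − ((1+g)/(1+r))^n] / (r − g) = 540 × [1 − ((1+0.0039)/(1+r))^144] / (r − 0.0039) = €62,800.85.

€62,800.85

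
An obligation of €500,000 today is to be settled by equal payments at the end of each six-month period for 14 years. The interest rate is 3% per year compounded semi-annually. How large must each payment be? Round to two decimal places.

Level ordinary annuity; solve PV = PMT × [(1 − (1+r)^−n)/r] for PMT.
Periodic rate r = 0.03/2 per half-year; n is counted in half-years.
With n = 28: PMT = 500,000 / ([(1 − (1+r)^−n)/r]) = €22,000.54

€22,000.54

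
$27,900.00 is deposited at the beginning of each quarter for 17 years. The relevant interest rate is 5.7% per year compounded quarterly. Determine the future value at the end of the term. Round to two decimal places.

$3,211,716.88

This is an annuity due: 68 deposits of $27,900.00 at the beginning of each quarter.
Periodic rate r = 0.057/4 per quarter; n is counted in quarters.
FV = PMT × [((1+r)^n − 1)/r] × (1+r) = 27,900 × [(1+r)^68 − 1] / r × (1+r) = $3,211,716.88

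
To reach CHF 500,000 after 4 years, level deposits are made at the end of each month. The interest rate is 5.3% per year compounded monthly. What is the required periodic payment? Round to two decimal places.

CHF 9,374.39

Level ordinary annuity; solve FV = PMT × [((1+r)^n − 1)/r] for PMT.
Periodic rate r = 0.053/12 per month; n is counted in months.
With n = 48: PMT = 500,000 / ([((1+r)^n − 1)/r]) = CHF 9,374.39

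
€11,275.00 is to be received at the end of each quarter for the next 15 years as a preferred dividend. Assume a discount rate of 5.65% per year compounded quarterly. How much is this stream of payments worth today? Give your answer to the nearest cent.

This is an ordinary annuity: 60 payments of €11,275.00 at the end of each quarter.
Periodic rate r = 0.0565/4 per quarter; n is counted in quarters.
PV = PMT × [(1 − (1+r)^−n)/r] = 11,275 × [1 − (1+r)^−60] / r = €454,166.47

€454,166.47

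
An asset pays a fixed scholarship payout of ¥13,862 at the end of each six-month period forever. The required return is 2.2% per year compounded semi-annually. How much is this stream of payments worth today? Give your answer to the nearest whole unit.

Periodic rate r = 0.022/2 per half-year.
Level perpetuity: PV = PMT / r = 13,862 / (0.022/2) = ¥1,260,182.

¥1,260,182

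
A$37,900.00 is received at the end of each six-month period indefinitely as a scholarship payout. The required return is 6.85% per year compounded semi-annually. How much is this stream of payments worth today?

A$1,106,569.34

Periodic rate r = 0.0685/2 per half-year.
Level perpetuity: PV = PMT / r = 37,900 / (0.0685/2) = A$1,106,569.34.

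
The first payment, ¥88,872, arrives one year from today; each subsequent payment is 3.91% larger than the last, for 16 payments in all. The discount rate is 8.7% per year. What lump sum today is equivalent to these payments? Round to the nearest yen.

¥953,225

Periodic rate r = 0.087 per year.
Growing ordinary annuity: PV = PMT₁ × [1 − ((1+g)/(1+r))^n] / (r − g) = 88,872 × [1 − ((1+0.0391)/(1+r))^16] / (r − 0.0391) = ¥953,225.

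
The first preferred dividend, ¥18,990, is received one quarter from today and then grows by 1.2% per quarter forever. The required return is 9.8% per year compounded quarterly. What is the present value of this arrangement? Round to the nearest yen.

¥1,519,200

Periodic rate r = 0.098/4 per quarter.
Growing perpetuity (Gordon): PV = PMT₁ / (r − g) = 18,990 / (r − 0.012) = ¥1,519,200.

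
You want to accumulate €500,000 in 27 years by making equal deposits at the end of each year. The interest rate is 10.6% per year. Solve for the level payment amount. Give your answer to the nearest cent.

Level ordinary annuity; solve FV = PMT × [((1+r)^n − 1)/r] for PMT.
Periodic rate r = 0.106 per year.
With n = 27: PMT = 500,000 / ([((1+r)^n − 1)/r]) = €3,736.58

€3,736.58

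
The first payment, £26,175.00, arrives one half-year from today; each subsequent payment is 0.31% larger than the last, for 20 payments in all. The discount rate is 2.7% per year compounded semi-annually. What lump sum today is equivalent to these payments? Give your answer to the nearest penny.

£469,143.10

Periodic rate r = 0.027/2 per half-year; n is counted in half-years.
Growing ordinary annuity: PV = PMT₁ × [1 − ((1+g)/(1+r))^n] / (r − g) = 26,175 × [1 − ((1+0.0031)/(1+r))^20] / (r − 0.0031) = £469,143.10.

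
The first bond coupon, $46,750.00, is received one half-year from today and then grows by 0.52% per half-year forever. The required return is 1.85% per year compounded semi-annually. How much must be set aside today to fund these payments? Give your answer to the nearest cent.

$11,543,209.88

Periodic rate r = 0.0185/2 per half-year.
Growing perpetuity (Gordon): PV = PMT₁ / (r − g) = 46,750 / (r − 0.0052) = $11,543,209.88.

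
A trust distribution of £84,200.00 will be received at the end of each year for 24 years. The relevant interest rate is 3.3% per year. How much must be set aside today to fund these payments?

This is an ordinary annuity: 24 payments of £84,200.00 at the end of each year.
Periodic rate r = 0.033 per year.
PV = PMT × [(1 − (1+r)^−n)/r] = 84,200 × [1 − (1+r)^−24] / r = £1,380,963.90

£1,380,963.90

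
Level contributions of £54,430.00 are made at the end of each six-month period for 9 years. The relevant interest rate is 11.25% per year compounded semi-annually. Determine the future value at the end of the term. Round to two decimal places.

£1,623,650.23

This is an ordinary annuity: 18 deposits of £54,430.00 at the end of each six-month period.
Periodic rate r = 0.1125/2 per half-year; n is counted in half-years.
FV = PMT × [((1+r)^n − 1)/r] = 54,430 × [(1+r)^18 − 1] / r = £1,623,650.23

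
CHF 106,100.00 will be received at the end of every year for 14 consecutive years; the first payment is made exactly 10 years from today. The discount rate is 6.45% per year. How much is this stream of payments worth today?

Ordinary annuity of 14 payments, first payment at period 10.
Periodic rate r = 0.0645 per year.
The ordinary-annuity PV formula values the stream one period before the first payment (period 9); discount that back 9 periods:
PV₀ = 106,100 × [1 − (1+r)^−14] / r × (1+r)^−9 = CHF 546,560.99

CHF 546,560.99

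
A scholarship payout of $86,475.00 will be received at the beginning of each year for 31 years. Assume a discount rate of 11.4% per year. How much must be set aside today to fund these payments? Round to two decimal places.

This is an annuity due: 31 payments of $86,475.00 at the beginning of each year.
Periodic rate r = 0.114 per year.
PV = PMT × [(1 − (1+r)^−n)/r] × (1+r) = 86,475 × [1 − (1+r)^−31] / r × (1+r) = $815,281.53

$815,281.53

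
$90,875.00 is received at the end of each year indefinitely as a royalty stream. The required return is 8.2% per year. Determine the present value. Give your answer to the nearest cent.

Periodic rate r = 0.082 per year.
Level perpetuity: PV = PMT / r = 90,875 / (0.082) = $1,108,231.71.

$1,108,231.71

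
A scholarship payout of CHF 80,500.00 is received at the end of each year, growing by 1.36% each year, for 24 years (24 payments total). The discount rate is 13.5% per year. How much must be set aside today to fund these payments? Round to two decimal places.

CHF 619,196.14

Periodic rate r = 0.135 per year.
Growing ordinary annuity: PV = PMT₁ × [1 − ((1+g)/(1+r))^n] / (r − g) = 80,500 × [1 − ((1+0.0136)/(1+r))^24] / (r − 0.0136) = CHF 619,196.14.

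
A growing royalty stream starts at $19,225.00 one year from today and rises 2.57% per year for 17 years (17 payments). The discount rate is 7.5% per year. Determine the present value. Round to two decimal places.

Periodic rate r = 0.075 per year.
Growing ordinary annuity: PV = PMT₁ × [1 − ((1+g)/(1+r))^n] / (r − g) = 19,225 × [1 − ((1+0.0257)/(1+r))^17] / (r − 0.0257) = $214,401.05.

$214,401.05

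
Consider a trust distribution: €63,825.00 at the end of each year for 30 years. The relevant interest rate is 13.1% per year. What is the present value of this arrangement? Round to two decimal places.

€475,084.28

This is an ordinary annuity: 30 payments of €63,825.00 at the end of each year.
Periodic rate r = 0.131 per year.
PV = PMT × [(1 − (1+r)^−n)/r] = 63,825 × [1 − (1+r)^−30] / r = €475,084.28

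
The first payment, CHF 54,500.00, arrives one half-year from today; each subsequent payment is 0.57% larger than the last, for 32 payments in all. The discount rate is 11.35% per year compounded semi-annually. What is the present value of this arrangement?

Periodic rate r = 0.1135/2 per half-year; n is counted in half-years.
Growing ordinary annuity: PV = PMT₁ × [1 − ((1+g)/(1+r))^n] / (r − g) = 54,500 × [1 − ((1+0.0057)/(1+r))^32] / (r − 0.0057) = CHF 848,664.07.

CHF 848,664.07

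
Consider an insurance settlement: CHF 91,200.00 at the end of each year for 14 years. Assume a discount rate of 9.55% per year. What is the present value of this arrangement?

CHF 688,645.03

This is an ordinary annuity: 14 payments of CHF 91,200.00 at the end of each year.
Periodic rate r = 0.0955 per year.
PV = PMT × [(1 − (1+r)^−n)/r] = 91,200 × [1 − (1+r)^−14] / r = CHF 688,645.03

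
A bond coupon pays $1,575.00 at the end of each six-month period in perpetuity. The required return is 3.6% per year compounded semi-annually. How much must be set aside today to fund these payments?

$87,500.00

Periodic rate r = 0.036/2 per half-year.
Level perpetuity: PV = PMT / r = 1,575 / (0.036/2) = $87,500.00.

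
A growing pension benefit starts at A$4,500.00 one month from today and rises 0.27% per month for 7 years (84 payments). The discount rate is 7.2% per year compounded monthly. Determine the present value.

A$328,891.10

Periodic rate r = 0.072/12 per month; n is counted in months.
Growing ordinary annuity: PV = PMT₁ × [1 − ((1+g)/(1+r))^n] / (r − g) = 4,500 × [1 − ((1+0.0027)/(1+r))^84] / (r − 0.0027) = A$328,891.10.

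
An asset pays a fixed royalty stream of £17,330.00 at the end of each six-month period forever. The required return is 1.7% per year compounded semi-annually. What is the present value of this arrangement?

£2,038,823.53

Periodic rate r = 0.017/2 per half-year.
Level perpetuity: PV = PMT / r = 17,330 / (0.017/2) = £2,038,823.53.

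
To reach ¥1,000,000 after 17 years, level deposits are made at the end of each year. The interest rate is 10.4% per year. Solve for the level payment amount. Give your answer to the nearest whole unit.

Level ordinary annuity; solve FV = PMT × [((1+r)^n − 1)/r] for PMT.
Periodic rate r = 0.104 per year.
With n = 17: PMT = 1,000,000 / ([((1+r)^n − 1)/r]) = ¥23,765

¥23,765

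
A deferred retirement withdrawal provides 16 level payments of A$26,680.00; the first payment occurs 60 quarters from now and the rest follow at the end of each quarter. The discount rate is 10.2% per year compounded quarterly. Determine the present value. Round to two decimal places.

Ordinary annuity of 16 payments, first payment at period 60.
Periodic rate r = 0.102/4 per quarter; n is counted in quarters.
The ordinary-annuity PV formula values the stream one period before the first payment (period 59); discount that back 59 periods:
PV₀ = 26,680 × [1 − (1+r)^−16] / r × (1+r)^−59 = A$78,536.26

A$78,536.26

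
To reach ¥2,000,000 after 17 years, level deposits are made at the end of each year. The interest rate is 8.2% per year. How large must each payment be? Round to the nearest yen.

¥58,192

Level ordinary annuity; solve FV = PMT × [((1+r)^n − 1)/r] for PMT.
Periodic rate r = 0.082 per year.
With n = 17: PMT = 2,000,000 / ([((1+r)^n − 1)/r]) = ¥58,192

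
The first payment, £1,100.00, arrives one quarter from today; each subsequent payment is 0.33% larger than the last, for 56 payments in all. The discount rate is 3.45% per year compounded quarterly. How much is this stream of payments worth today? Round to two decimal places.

£52,993.09

Periodic rate r = 0.0345/4 per quarter; n is counted in quarters.
Growing ordinary annuity: PV = PMT₁ × [1 − ((1+g)/(1+r))^n] / (r − g) = 1,100 × [1 − ((1+0.0033)/(1+r))^56] / (r − 0.0033) = £52,993.09.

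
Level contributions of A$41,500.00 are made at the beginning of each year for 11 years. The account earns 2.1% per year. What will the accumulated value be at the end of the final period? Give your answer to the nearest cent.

This is an annuity due: 11 deposits of A$41,500.00 at the beginning of each year.
Periodic rate r = 0.021 per year.
FV = PMT × [((1+r)^n − 1)/r] × (1+r) = 41,500 × [(1+r)^11 − 1] / r × (1+r) = A$518,242.13

A$518,242.13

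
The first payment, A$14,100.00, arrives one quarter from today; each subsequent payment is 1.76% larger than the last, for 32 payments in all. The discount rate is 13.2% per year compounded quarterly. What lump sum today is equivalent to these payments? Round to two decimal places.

Periodic rate r = 0.132/4 per quarter; n is counted in quarters.
Growing ordinary annuity: PV = PMT₁ × [1 − ((1+g)/(1+r))^n] / (r − g) = 14,100 × [1 − ((1+0.0176)/(1+r))^32] / (r − 0.0176) = A$349,403.47.

A$349,403.47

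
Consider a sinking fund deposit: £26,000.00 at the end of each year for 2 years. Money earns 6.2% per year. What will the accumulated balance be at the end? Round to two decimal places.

This is an ordinary annuity: 2 deposits of £26,000.00 at the end of each year.
Periodic rate r = 0.062 per year.
FV = PMT × [((1+r)^n − 1)/r] = 26,000 × [(1+r)^2 − 1] / r = £53,612.00

£53,612.00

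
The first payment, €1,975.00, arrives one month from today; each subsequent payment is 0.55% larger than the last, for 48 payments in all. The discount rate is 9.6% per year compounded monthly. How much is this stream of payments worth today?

Periodic rate r = 0.096/12 per month; n is counted in months.
Growing ordinary annuity: PV = PMT₁ × [1 − ((1+g)/(1+r))^n] / (r − g) = 1,975 × [1 − ((1+0.0055)/(1+r))^48] / (r − 0.0055) = €88,768.94.

€88,768.94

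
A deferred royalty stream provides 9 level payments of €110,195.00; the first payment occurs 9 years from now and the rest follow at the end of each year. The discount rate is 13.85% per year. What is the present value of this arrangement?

€194,159.05

Ordinary annuity of 9 payments, first payment at period 9.
Periodic rate r = 0.1385 per year.
The ordinary-annuity PV formula values the stream one period before the first payment (period 8); discount that back 8 periods:
PV₀ = 110,195 × [1 − (1+r)^−9] / r × (1+r)^−8 = €194,159.05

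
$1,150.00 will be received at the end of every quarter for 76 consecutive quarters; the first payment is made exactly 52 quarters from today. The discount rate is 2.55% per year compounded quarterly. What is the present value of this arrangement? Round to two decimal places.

Ordinary annuity of 76 payments, first payment at period 52.
Periodic rate r = 0.0255/4 per quarter; n is counted in quarters.
The ordinary-annuity PV formula values the stream one period before the first payment (period 51); discount that back 51 periods:
PV₀ = 1,150 × [1 − (1+r)^−76] / r × (1+r)^−51 = $49,970.96

$49,970.96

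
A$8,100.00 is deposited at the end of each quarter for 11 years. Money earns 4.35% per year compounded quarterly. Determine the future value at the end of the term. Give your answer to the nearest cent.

A$453,964.38

This is an ordinary annuity: 44 deposits of A$8,100.00 at the end of each quarter.
Periodic rate r = 0.0435/4 per quarter; n is counted in quarters.
FV = PMT × [((1+r)^n − 1)/r] = 8,100 × [(1+r)^44 − 1] / r = A$453,964.38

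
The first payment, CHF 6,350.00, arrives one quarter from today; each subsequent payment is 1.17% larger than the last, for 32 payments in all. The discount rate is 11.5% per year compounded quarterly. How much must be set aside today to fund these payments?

CHF 154,266.45

Periodic rate r = 0.115/4 per quarter; n is counted in quarters.
Growing ordinary annuity: PV = PMT₁ × [1 − ((1+g)/(1+r))^n] / (r − g) = 6,350 × [1 − ((1+0.0117)/(1+r))^32] / (r − 0.0117) = CHF 154,266.45.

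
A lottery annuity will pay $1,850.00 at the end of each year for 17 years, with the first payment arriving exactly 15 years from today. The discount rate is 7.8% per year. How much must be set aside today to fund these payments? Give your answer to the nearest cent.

Ordinary annuity of 17 payments, first payment at period 15.
Periodic rate r = 0.078 per year.
The ordinary-annuity PV formula values the stream one period before the first payment (period 14); discount that back 14 periods:
PV₀ = 1,850 × [1 − (1+r)^−17] / r × (1+r)^−14 = $5,975.82

$5,975.82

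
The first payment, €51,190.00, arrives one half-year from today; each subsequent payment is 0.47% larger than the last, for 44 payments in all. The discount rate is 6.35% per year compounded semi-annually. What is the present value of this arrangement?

Periodic rate r = 0.0635/2 per half-year; n is counted in half-years.
Growing ordinary annuity: PV = PMT₁ × [1 − ((1+g)/(1+r))^n] / (r − g) = 51,190 × [1 − ((1+0.0047)/(1+r))^44] / (r − 0.0047) = €1,304,468.53.

€1,304,468.53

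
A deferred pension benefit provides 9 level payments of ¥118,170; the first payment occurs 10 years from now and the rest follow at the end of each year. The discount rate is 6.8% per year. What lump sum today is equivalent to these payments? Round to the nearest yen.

Ordinary annuity of 9 payments, first payment at period 10.
Periodic rate r = 0.068 per year.
The ordinary-annuity PV formula values the stream one period before the first payment (period 9); discount that back 9 periods:
PV₀ = 118,170 × [1 − (1+r)^−9] / r × (1+r)^−9 = ¥429,536

¥429,536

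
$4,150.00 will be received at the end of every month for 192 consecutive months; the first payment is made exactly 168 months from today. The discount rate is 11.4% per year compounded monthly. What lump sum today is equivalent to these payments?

Ordinary annuity of 192 payments, first payment at period 168.
Periodic rate r = 0.114/12 per month; n is counted in months.
The ordinary-annuity PV formula values the stream one period before the first payment (period 167); discount that back 167 periods:
PV₀ = 4,150 × [1 − (1+r)^−192] / r × (1+r)^−167 = $75,406.89

$75,406.89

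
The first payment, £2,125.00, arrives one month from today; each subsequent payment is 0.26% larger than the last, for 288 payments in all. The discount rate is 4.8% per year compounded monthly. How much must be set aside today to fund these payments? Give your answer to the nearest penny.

£502,311.87

Periodic rate r = 0.048/12 per month; n is counted in months.
Growing ordinary annuity: PV = PMT₁ × [1 − ((1+g)/(1+r))^n] / (r − g) = 2,125 × [1 − ((1+0.0026)/(1+r))^288] / (r − 0.0026) = £502,311.87.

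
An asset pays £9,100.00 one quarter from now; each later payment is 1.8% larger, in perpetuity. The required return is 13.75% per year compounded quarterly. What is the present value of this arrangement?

£555,725.19

Periodic rate r = 0.1375/4 per quarter.
Growing perpetuity (Gordon): PV = PMT₁ / (r − g) = 9,100 / (r − 0.018) = £555,725.19.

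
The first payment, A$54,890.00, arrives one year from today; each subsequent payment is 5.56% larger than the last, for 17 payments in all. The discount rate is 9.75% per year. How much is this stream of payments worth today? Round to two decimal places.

A$634,109.46

Periodic rate r = 0.0975 per year.
Growing ordinary annuity: PV = PMT₁ × [1 − ((1+g)/(1+r))^n] / (r − g) = 54,890 × [1 − ((1+0.0556)/(1+r))^17] / (r − 0.0556) = A$634,109.46.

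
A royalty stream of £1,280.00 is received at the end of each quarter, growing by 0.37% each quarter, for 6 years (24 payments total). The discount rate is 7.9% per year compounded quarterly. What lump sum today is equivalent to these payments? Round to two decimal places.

Periodic rate r = 0.079/4 per quarter; n is counted in quarters.
Growing ordinary annuity: PV = PMT₁ × [1 − ((1+g)/(1+r))^n] / (r − g) = 1,280 × [1 − ((1+0.0037)/(1+r))^24] / (r − 0.0037) = £25,252.85.

£25,252.85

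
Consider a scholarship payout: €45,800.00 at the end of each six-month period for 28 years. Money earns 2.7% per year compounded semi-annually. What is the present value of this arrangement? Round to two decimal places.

€1,791,554.96

This is an ordinary annuity: 56 payments of €45,800.00 at the end of each six-month period.
Periodic rate r = 0.027/2 per half-year; n is counted in half-years.
PV = PMT × [(1 − (1+r)^−n)/r] = 45,800 × [1 − (1+r)^−56] / r = €1,791,554.96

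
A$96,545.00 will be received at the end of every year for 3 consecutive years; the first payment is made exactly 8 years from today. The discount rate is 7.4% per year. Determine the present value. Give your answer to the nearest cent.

Ordinary annuity of 3 payments, first payment at period 8.
Periodic rate r = 0.074 per year.
The ordinary-annuity PV formula values the stream one period before the first payment (period 7); discount that back 7 periods:
PV₀ = 96,545 × [1 − (1+r)^−3] / r × (1+r)^−7 = A$152,598.41

A$152,598.41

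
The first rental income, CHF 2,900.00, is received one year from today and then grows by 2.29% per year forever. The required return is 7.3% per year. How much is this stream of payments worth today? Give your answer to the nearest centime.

Periodic rate r = 0.073 per year.
Growing perpetuity (Gordon): PV = PMT₁ / (r − g) = 2,900 / (r − 0.0229) = CHF 57,884.23.

CHF 57,884.23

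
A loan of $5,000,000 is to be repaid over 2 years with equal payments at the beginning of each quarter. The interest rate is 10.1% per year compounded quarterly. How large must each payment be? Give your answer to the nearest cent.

Level annuity due; solve PV = PMT × [(1 − (1+r)^−n)/r] × (1+r) for PMT.
Periodic rate r = 0.101/4 per quarter; n is counted in quarters.
With n = 8: PMT = 5,000,000 / ([(1 − (1+r)^−n)/r] × (1+r)) = $680,887.84

$680,887.84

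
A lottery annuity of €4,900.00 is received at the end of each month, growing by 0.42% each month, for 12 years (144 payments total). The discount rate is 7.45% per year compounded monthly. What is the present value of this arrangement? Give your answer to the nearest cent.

€609,996.51

Periodic rate r = 0.0745/12 per month; n is counted in months.
Growing ordinary annuity: PV = PMT₁ × [1 − ((1+g)/(1+r))^n] / (r − g) = 4,900 × [1 − ((1+0.0042)/(1+r))^144] / (r − 0.0042) = €609,996.51.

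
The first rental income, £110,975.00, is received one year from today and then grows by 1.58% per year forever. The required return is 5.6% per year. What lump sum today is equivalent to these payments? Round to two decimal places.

£2,760,572.14

Periodic rate r = 0.056 per year.
Growing perpetuity (Gordon): PV = PMT₁ / (r − g) = 110,975 / (r − 0.0158) = £2,760,572.14.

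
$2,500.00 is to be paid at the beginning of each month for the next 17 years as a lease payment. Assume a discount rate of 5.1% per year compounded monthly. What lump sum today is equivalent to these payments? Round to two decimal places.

$342,045.78

This is an annuity due: 204 payments of $2,500.00 at the beginning of each month.
Periodic rate r = 0.051/12 per month; n is counted in months.
PV = PMT × [(1 − (1+r)^−n)/r] × (1+r) = 2,500 × [1 − (1+r)^−204] / r × (1+r) = $342,045.78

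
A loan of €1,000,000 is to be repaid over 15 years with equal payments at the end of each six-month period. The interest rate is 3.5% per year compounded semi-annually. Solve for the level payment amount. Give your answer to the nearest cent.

€43,129.75

Level ordinary annuity; solve PV = PMT × [(1 − (1+r)^−n)/r] for PMT.
Periodic rate r = 0.035/2 per half-year; n is counted in half-years.
With n = 30: PMT = 1,000,000 / ([(1 − (1+r)^−n)/r]) = €43,129.75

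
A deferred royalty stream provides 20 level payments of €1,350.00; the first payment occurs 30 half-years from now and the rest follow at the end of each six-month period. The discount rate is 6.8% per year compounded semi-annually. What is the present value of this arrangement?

€7,342.50

Ordinary annuity of 20 payments, first payment at period 30.
Periodic rate r = 0.068/2 per half-year; n is counted in half-years.
The ordinary-annuity PV formula values the stream one period before the first payment (period 29); discount that back 29 periods:
PV₀ = 1,350 × [1 − (1+r)^−20] / r × (1+r)^−29 = €7,342.50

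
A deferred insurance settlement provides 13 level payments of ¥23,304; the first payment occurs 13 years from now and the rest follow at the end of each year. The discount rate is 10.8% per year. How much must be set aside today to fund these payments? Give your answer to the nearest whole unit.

Ordinary annuity of 13 payments, first payment at period 13.
Periodic rate r = 0.108 per year.
The ordinary-annuity PV formula values the stream one period before the first payment (period 12); discount that back 12 periods:
PV₀ = 23,304 × [1 − (1+r)^−13] / r × (1+r)^−12 = ¥46,412

¥46,412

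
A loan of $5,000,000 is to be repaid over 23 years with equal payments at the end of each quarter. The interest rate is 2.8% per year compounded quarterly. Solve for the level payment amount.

Level ordinary annuity; solve PV = PMT × [(1 − (1+r)^−n)/r] for PMT.
Periodic rate r = 0.028/4 per quarter; n is counted in quarters.
With n = 92: PMT = 5,000,000 / ([(1 − (1+r)^−n)/r]) = $73,896.89

$73,896.89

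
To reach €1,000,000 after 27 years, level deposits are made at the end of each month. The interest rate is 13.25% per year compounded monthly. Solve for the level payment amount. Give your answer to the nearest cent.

Level ordinary annuity; solve FV = PMT × [((1+r)^n − 1)/r] for PMT.
Periodic rate r = 0.1325/12 per month; n is counted in months.
With n = 324: PMT = 1,000,000 / ([((1+r)^n − 1)/r]) = €323.91

€323.91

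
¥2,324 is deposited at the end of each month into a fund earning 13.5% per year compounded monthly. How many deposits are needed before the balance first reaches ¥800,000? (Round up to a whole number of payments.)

142 payments

Periodic rate r = 0.135/12 per month; n is counted in months.
Ordinary annuity FV: 800,000 = 2,324 × [((1+r)^n − 1)/r].
(1+r)^n = 1 + 800,000 × r / 2,324, so n = ln(1 + 800,000·r/2,324) / ln(1+r) = 141.56.
Round up to a whole number of payments: n = 142.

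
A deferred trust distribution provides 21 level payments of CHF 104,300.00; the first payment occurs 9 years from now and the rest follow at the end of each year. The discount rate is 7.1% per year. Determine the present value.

CHF 647,643.97

Ordinary annuity of 21 payments, first payment at period 9.
Periodic rate r = 0.071 per year.
The ordinary-annuity PV formula values the stream one period before the first payment (period 8); discount that back 8 periods:
PV₀ = 104,300 × [1 − (1+r)^−21] / r × (1+r)^−8 = CHF 647,643.97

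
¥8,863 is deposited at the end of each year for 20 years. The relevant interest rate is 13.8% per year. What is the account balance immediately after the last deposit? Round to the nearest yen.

¥787,986

This is an ordinary annuity: 20 deposits of ¥8,863 at the end of each year.
Periodic rate r = 0.138 per year.
FV = PMT × [((1+r)^n − 1)/r] = 8,863 × [(1+r)^20 − 1] / r = ¥787,986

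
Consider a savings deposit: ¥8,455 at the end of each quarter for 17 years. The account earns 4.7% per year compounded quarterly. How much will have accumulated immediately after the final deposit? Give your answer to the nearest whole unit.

¥872,833

This is an ordinary annuity: 68 deposits of ¥8,455 at the end of each quarter.
Periodic rate r = 0.047/4 per quarter; n is counted in quarters.
FV = PMT × [((1+r)^n − 1)/r] = 8,455 × [(1+r)^68 − 1] / r = ¥872,833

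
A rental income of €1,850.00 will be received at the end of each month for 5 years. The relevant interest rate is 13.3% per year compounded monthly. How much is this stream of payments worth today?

This is an ordinary annuity: 60 payments of €1,850.00 at the end of each month.
Periodic rate r = 0.133/12 per month; n is counted in months.
PV = PMT × [(1 − (1+r)^−n)/r] = 1,850 × [1 − (1+r)^−60] / r = €80,761.55

€80,761.55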